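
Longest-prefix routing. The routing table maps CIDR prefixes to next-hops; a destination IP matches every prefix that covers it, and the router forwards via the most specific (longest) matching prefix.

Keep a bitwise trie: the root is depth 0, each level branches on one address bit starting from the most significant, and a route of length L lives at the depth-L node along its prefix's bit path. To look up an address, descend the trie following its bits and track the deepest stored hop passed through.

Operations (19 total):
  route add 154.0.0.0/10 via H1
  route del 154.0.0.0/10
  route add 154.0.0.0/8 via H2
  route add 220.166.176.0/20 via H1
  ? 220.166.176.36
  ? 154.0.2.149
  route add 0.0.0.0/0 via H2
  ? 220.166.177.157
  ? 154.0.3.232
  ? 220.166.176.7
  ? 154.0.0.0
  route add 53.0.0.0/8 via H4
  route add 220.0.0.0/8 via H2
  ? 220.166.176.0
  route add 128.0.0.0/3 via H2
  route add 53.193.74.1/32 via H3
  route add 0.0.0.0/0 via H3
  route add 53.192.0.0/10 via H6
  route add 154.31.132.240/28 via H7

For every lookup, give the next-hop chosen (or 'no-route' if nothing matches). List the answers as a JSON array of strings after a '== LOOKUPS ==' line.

Trace:
  add 154.0.0.0/10 -> H1 at depth 10
  - 154.0.0.0/10 clear@10
  add 154.0.0.0/8 -> H2 at depth 8
  add 220.166.176.0/20 -> H1 at depth 20
  Q 220.166.176.36: descend 11011100101001101011 ; hops seen [H1] ; pick H1
  Q 154.0.2.149: descend 1001101000 ; hops seen [H2] ; pick H2
  add 0.0.0.0/0 -> H2 at depth 0
  Q 220.166.177.157: descend 11011100101001101011 ; hops seen [H2,H1] ; pick H1
  Q 154.0.3.232: descend 1001101000 ; hops seen [H2,H2] ; pick H2
  Q 220.166.176.7: descend 11011100101001101011 ; hops seen [H2,H1] ; pick H1
  Q 154.0.0.0: descend 1001101000 ; hops seen [H2,H2] ; pick H2
  add 53.0.0.0/8 -> H4 at depth 8
  add 220.0.0.0/8 -> H2 at depth 8
  Q 220.166.176.0: descend 11011100101001101011 ; hops seen [H2,H2,H1] ; pick H1
  add 128.0.0.0/3 -> H2 at depth 3
  add 53.193.74.1/32 -> H3 at depth 32
  add 0.0.0.0/0 -> H3 at depth 0
  add 53.192.0.0/10 -> H6 at depth 10
  add 154.31.132.240/28 -> H7 at depth 28

== LOOKUPS ==
["H1","H2","H1","H2","H1","H2","H1"]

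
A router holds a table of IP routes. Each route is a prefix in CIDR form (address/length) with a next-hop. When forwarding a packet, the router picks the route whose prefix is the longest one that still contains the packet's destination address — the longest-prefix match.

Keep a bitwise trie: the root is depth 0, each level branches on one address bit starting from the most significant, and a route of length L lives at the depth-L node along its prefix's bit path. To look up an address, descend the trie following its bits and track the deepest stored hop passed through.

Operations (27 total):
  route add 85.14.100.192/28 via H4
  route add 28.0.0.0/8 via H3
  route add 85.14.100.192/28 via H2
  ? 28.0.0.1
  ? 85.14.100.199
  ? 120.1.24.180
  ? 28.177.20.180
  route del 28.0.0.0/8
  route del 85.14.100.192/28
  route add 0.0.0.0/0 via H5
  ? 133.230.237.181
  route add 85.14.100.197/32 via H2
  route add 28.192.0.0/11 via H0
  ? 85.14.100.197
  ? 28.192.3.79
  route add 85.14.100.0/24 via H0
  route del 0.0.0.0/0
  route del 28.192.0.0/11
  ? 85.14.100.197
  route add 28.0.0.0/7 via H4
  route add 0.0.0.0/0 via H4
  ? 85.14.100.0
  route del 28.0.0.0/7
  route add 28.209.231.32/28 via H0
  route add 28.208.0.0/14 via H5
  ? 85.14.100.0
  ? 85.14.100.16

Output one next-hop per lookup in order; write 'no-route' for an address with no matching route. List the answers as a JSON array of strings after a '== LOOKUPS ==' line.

Apply in order:
  add 85.14.100.192/28 -> H4 at depth 28
  add 28.0.0.0/8 -> H3 at depth 8
  add 85.14.100.192/28 -> H2 at depth 28
  lookup 28.0.0.1: bits 00011100 walk d0:-→d1:-→d2:-→d3:-→d4:-→d5:-→d6:-→d7:-→d8:H3 -> H3
  lookup 85.14.100.199: bits 0101010100001110011001001100 walk d0:-→d1:-→d2:-→d3:-→d4:-→d5:-→d6:-→d7:-→d8:-→d9:-→d10:-→d11:-→d12:-→d13:-→d14:-→d15:-→d16:-→d17:-→d18:-→d19:-→d20:-→d21:-→d22:-→d23:-→d24:-→d25:-→d26:-→d27:-→d28:H2 -> H2
  lookup 120.1.24.180: bits 01 walk d0:-→d1:-→d2:- -> no-route
  lookup 28.177.20.180: bits 00011100 walk d0:-→d1:-→d2:-→d3:-→d4:-→d5:-→d6:-→d7:-→d8:H3 -> H3
  - 28.0.0.0/8 clear@8
  - 85.14.100.192/28 clear@28
  add 0.0.0.0/0 -> H5 at depth 0
  lookup 133.230.237.181: bits ε walk d0:H5 -> H5
  add 85.14.100.197/32 -> H2 at depth 32
  add 28.192.0.0/11 -> H0 at depth 11
  lookup 85.14.100.197: bits 01010101000011100110010011000101 walk d0:H5→d1:-→d2:-→d3:-→d4:-→d5:-→d6:-→d7:-→d8:-→d9:-→d10:-→d11:-→d12:-→d13:-→d14:-→d15:-→d16:-→d17:-→d18:-→d19:-→d20:-→d21:-→d22:-→d23:-→d24:-→d25:-→d26:-→d27:-→d28:-→d29:-→d30:-→d31:-→d32:H2 -> H2
  lookup 28.192.3.79: bits 00011100110 walk d0:H5→d1:-→d2:-→d3:-→d4:-→d5:-→d6:-→d7:-→d8:-→d9:-→d10:-→d11:H0 -> H0
  add 85.14.100.0/24 -> H0 at depth 24
  - 0.0.0.0/0 clear@0
  - 28.192.0.0/11 clear@11
  lookup 85.14.100.197: bits 01010101000011100110010011000101 walk d0:-→d1:-→d2:-→d3:-→d4:-→d5:-→d6:-→d7:-→d8:-→d9:-→d10:-→d11:-→d12:-→d13:-→d14:-→d15:-→d16:-→d17:-→d18:-→d19:-→d20:-→d21:-→d22:-→d23:-→d24:H0→d25:-→d26:-→d27:-→d28:-→d29:-→d30:-→d31:-→d32:H2 -> H2
  add 28.0.0.0/7 -> H4 at depth 7
  add 0.0.0.0/0 -> H4 at depth 0
  lookup 85.14.100.0: bits 010101010000111001100100 walk d0:H4→d1:-→d2:-→d3:-→d4:-→d5:-→d6:-→d7:-→d8:-→d9:-→d10:-→d11:-→d12:-→d13:-→d14:-→d15:-→d16:-→d17:-→d18:-→d19:-→d20:-→d21:-→d22:-→d23:-→d24:H0 -> H0
  - 28.0.0.0/7 clear@7
  add 28.209.231.32/28 -> H0 at depth 28
  add 28.208.0.0/14 -> H5 at depth 14
  lookup 85.14.100.0: bits 010101010000111001100100 walk d0:H4→d1:-→d2:-→d3:-→d4:-→d5:-→d6:-→d7:-→d8:-→d9:-→d10:-→d11:-→d12:-→d13:-→d14:-→d15:-→d16:-→d17:-→d18:-→d19:-→d20:-→d21:-→d22:-→d23:-→d24:H0 -> H0
  lookup 85.14.100.16: bits 010101010000111001100100 walk d0:H4→d1:-→d2:-→d3:-→d4:-→d5:-→d6:-→d7:-→d8:-→d9:-→d10:-→d11:-→d12:-→d13:-→d14:-→d15:-→d16:-→d17:-→d18:-→d19:-→d20:-→d21:-→d22:-→d23:-→d24:H0 -> H0

== LOOKUPS ==
["H3","H2","no-route","H3","H5","H2","H0","H2","H0","H0","H0"]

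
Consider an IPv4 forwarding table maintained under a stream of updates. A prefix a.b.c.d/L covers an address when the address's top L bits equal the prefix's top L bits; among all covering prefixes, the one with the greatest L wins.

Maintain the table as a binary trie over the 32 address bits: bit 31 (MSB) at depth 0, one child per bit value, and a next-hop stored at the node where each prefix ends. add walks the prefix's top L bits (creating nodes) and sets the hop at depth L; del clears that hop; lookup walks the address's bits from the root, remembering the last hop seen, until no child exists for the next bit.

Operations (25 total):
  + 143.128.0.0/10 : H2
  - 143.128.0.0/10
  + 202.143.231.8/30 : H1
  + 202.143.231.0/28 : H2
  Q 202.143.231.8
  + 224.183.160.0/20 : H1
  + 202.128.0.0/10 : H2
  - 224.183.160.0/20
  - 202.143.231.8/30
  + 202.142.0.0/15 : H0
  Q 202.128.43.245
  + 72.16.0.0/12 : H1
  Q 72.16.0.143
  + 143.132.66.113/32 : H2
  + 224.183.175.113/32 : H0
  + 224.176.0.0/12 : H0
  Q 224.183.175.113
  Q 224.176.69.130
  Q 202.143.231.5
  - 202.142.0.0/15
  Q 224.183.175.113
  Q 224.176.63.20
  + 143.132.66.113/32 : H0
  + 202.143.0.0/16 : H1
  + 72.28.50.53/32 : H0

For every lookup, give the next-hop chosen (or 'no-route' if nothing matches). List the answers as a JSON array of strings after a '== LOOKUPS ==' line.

Process each operation:
  add 143.128.0.0/10 -> H2 at depth 10
  del 143.128.0.0/10 (clear depth 10)
  add 202.143.231.8/30 -> H1 at depth 30
  add 202.143.231.0/28 -> H2 at depth 28
  ? 202.143.231.8  path d0:-→d1:-→d2:-→d3:-→d4:-→d5:-→d6:-→d7:-→d8:-→d9:-→d10:-→d11:-→d12:-→d13:-→d14:-→d15:-→d16:-→d17:-→d18:-→d19:-→d20:-→d21:-→d22:-→d23:-→d24:-→d25:-→d26:-→d27:-→d28:H2→d29:-→d30:H1  best=H1
  add 224.183.160.0/20 -> H1 at depth 20
  add 202.128.0.0/10 -> H2 at depth 10
  del 224.183.160.0/20 (clear depth 20)
  del 202.143.231.8/30 (clear depth 30)
  add 202.142.0.0/15 -> H0 at depth 15
  ? 202.128.43.245  path d0:-→d1:-→d2:-→d3:-→d4:-→d5:-→d6:-→d7:-→d8:-→d9:-→d10:H2→d11:-→d12:-  best=H2
  add 72.16.0.0/12 -> H1 at depth 12
  ? 72.16.0.143  path d0:-→d1:-→d2:-→d3:-→d4:-→d5:-→d6:-→d7:-→d8:-→d9:-→d10:-→d11:-→d12:H1  best=H1
  add 143.132.66.113/32 -> H2 at depth 32
  add 224.183.175.113/32 -> H0 at depth 32
  add 224.176.0.0/12 -> H0 at depth 12
  ? 224.183.175.113  path d0:-→d1:-→d2:-→d3:-→d4:-→d5:-→d6:-→d7:-→d8:-→d9:-→d10:-→d11:-→d12:H0→d13:-→d14:-→d15:-→d16:-→d17:-→d18:-→d19:-→d20:-→d21:-→d22:-→d23:-→d24:-→d25:-→d26:-→d27:-→d28:-→d29:-→d30:-→d31:-→d32:H0  best=H0
  ? 224.176.69.130  path d0:-→d1:-→d2:-→d3:-→d4:-→d5:-→d6:-→d7:-→d8:-→d9:-→d10:-→d11:-→d12:H0→d13:-  best=H0
  ? 202.143.231.5  path d0:-→d1:-→d2:-→d3:-→d4:-→d5:-→d6:-→d7:-→d8:-→d9:-→d10:H2→d11:-→d12:-→d13:-→d14:-→d15:H0→d16:-→d17:-→d18:-→d19:-→d20:-→d21:-→d22:-→d23:-→d24:-→d25:-→d26:-→d27:-→d28:H2  best=H2
  del 202.142.0.0/15 (clear depth 15)
  ? 224.183.175.113  path d0:-→d1:-→d2:-→d3:-→d4:-→d5:-→d6:-→d7:-→d8:-→d9:-→d10:-→d11:-→d12:H0→d13:-→d14:-→d15:-→d16:-→d17:-→d18:-→d19:-→d20:-→d21:-→d22:-→d23:-→d24:-→d25:-→d26:-→d27:-→d28:-→d29:-→d30:-→d31:-→d32:H0  best=H0
  ? 224.176.63.20  path d0:-→d1:-→d2:-→d3:-→d4:-→d5:-→d6:-→d7:-→d8:-→d9:-→d10:-→d11:-→d12:H0→d13:-  best=H0
  add 143.132.66.113/32 -> H0 at depth 32
  add 202.143.0.0/16 -> H1 at depth 16
  add 72.28.50.53/32 -> H0 at depth 32

== LOOKUPS ==
["H1","H2","H1","H0","H0","H2","H0","H0"]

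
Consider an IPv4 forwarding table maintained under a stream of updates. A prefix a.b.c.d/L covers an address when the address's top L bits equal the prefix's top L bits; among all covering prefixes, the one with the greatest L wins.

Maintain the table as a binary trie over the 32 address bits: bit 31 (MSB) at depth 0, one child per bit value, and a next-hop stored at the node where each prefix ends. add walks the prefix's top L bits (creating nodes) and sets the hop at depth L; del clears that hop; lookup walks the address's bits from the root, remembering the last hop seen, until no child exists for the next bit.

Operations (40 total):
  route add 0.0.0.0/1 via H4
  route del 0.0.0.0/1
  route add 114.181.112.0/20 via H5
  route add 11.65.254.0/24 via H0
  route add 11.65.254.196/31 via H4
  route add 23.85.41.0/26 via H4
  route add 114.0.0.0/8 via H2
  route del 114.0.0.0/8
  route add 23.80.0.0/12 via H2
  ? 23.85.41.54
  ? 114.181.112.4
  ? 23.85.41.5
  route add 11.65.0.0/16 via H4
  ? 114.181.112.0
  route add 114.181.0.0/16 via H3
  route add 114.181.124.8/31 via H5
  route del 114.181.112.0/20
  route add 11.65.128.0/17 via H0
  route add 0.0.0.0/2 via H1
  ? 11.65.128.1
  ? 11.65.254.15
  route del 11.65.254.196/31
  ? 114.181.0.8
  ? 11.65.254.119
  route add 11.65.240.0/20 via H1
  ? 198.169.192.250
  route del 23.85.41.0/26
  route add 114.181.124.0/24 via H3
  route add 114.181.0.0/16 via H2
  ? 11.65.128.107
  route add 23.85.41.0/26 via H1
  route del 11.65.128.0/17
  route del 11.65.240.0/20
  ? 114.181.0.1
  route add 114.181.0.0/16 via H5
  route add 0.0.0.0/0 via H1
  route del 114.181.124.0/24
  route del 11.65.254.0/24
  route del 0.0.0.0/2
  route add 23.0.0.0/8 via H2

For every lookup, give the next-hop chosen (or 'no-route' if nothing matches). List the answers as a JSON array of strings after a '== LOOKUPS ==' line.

Apply in order:
  add 0.0.0.0/1 -> H4 at depth 1
  del 0.0.0.0/1 (clear depth 1)
  add 114.181.112.0/20 -> H5 at depth 20
  add 11.65.254.0/24 -> H0 at depth 24
  add 11.65.254.196/31 -> H4 at depth 31
  add 23.85.41.0/26 -> H4 at depth 26
  add 114.0.0.0/8 -> H2 at depth 8
  del 114.0.0.0/8 (clear depth 8)
  add 23.80.0.0/12 -> H2 at depth 12
  lookup 23.85.41.54: bits 00010111010101010010100100 walk d0:-→d1:-→d2:-→d3:-→d4:-→d5:-→d6:-→d7:-→d8:-→d9:-→d10:-→d11:-→d12:H2→d13:-→d14:-→d15:-→d16:-→d17:-→d18:-→d19:-→d20:-→d21:-→d22:-→d23:-→d24:-→d25:-→d26:H4 -> H4
  lookup 114.181.112.4: bits 01110010101101010111 walk d0:-→d1:-→d2:-→d3:-→d4:-→d5:-→d6:-→d7:-→d8:-→d9:-→d10:-→d11:-→d12:-→d13:-→d14:-→d15:-→d16:-→d17:-→d18:-→d19:-→d20:H5 -> H5
  lookup 23.85.41.5: bits 00010111010101010010100100 walk d0:-→d1:-→d2:-→d3:-→d4:-→d5:-→d6:-→d7:-→d8:-→d9:-→d10:-→d11:-→d12:H2→d13:-→d14:-→d15:-→d16:-→d17:-→d18:-→d19:-→d20:-→d21:-→d22:-→d23:-→d24:-→d25:-→d26:H4 -> H4
  add 11.65.0.0/16 -> H4 at depth 16
  lookup 114.181.112.0: bits 01110010101101010111 walk d0:-→d1:-→d2:-→d3:-→d4:-→d5:-→d6:-→d7:-→d8:-→d9:-→d10:-→d11:-→d12:-→d13:-→d14:-→d15:-→d16:-→d17:-→d18:-→d19:-→d20:H5 -> H5
  add 114.181.0.0/16 -> H3 at depth 16
  add 114.181.124.8/31 -> H5 at depth 31
  del 114.181.112.0/20 (clear depth 20)
  add 11.65.128.0/17 -> H0 at depth 17
  add 0.0.0.0/2 -> H1 at depth 2
  lookup 11.65.128.1: bits 00001011010000011 walk d0:-→d1:-→d2:H1→d3:-→d4:-→d5:-→d6:-→d7:-→d8:-→d9:-→d10:-→d11:-→d12:-→d13:-→d14:-→d15:-→d16:H4→d17:H0 -> H0
  lookup 11.65.254.15: bits 000010110100000111111110 walk d0:-→d1:-→d2:H1→d3:-→d4:-→d5:-→d6:-→d7:-→d8:-→d9:-→d10:-→d11:-→d12:-→d13:-→d14:-→d15:-→d16:H4→d17:H0→d18:-→d19:-→d20:-→d21:-→d22:-→d23:-→d24:H0 -> H0
  del 11.65.254.196/31 (clear depth 31)
  lookup 114.181.0.8: bits 01110010101101010 walk d0:-→d1:-→d2:-→d3:-→d4:-→d5:-→d6:-→d7:-→d8:-→d9:-→d10:-→d11:-→d12:-→d13:-→d14:-→d15:-→d16:H3→d17:- -> H3
  lookup 11.65.254.119: bits 000010110100000111111110 walk d0:-→d1:-→d2:H1→d3:-→d4:-→d5:-→d6:-→d7:-→d8:-→d9:-→d10:-→d11:-→d12:-→d13:-→d14:-→d15:-→d16:H4→d17:H0→d18:-→d19:-→d20:-→d21:-→d22:-→d23:-→d24:H0 -> H0
  add 11.65.240.0/20 -> H1 at depth 20
  lookup 198.169.192.250: bits ε walk d0:- -> no-route
  del 23.85.41.0/26 (clear depth 26)
  add 114.181.124.0/24 -> H3 at depth 24
  add 114.181.0.0/16 -> H2 at depth 16
  lookup 11.65.128.107: bits 00001011010000011 walk d0:-→d1:-→d2:H1→d3:-→d4:-→d5:-→d6:-→d7:-→d8:-→d9:-→d10:-→d11:-→d12:-→d13:-→d14:-→d15:-→d16:H4→d17:H0 -> H0
  add 23.85.41.0/26 -> H1 at depth 26
  del 11.65.128.0/17 (clear depth 17)
  del 11.65.240.0/20 (clear depth 20)
  lookup 114.181.0.1: bits 01110010101101010 walk d0:-→d1:-→d2:-→d3:-→d4:-→d5:-→d6:-→d7:-→d8:-→d9:-→d10:-→d11:-→d12:-→d13:-→d14:-→d15:-→d16:H2→d17:- -> H2
  add 114.181.0.0/16 -> H5 at depth 16
  add 0.0.0.0/0 -> H1 at depth 0
  del 114.181.124.0/24 (clear depth 24)
  del 11.65.254.0/24 (clear depth 24)
  del 0.0.0.0/2 (clear depth 2)
  add 23.0.0.0/8 -> H2 at depth 8

== LOOKUPS ==
["H4","H5","H4","H5","H0","H0","H3","H0","no-route","H0","H2"]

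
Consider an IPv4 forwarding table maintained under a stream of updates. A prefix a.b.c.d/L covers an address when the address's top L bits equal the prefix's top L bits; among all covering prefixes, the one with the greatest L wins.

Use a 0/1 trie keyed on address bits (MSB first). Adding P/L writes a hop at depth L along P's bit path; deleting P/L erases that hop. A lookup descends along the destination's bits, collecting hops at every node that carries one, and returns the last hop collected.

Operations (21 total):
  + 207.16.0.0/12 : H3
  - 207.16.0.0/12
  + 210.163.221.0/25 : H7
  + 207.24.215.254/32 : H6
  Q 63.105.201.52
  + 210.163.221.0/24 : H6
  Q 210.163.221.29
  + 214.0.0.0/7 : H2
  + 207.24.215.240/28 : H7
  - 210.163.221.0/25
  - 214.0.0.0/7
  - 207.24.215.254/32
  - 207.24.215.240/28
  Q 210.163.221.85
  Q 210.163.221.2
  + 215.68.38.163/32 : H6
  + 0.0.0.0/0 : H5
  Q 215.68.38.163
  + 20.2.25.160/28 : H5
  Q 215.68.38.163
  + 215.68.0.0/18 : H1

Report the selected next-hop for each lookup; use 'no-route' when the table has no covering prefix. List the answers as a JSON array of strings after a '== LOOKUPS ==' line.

Apply in order:
  add 207.16.0.0/12 -> H3 at depth 12
  - 207.16.0.0/12 clear@12
  add 210.163.221.0/25 -> H7 at depth 25
  add 207.24.215.254/32 -> H6 at depth 32
  ? 63.105.201.52  path d0:-  best=no-route
  add 210.163.221.0/24 -> H6 at depth 24
  ? 210.163.221.29  path d0:-→d1:-→d2:-→d3:-→d4:-→d5:-→d6:-→d7:-→d8:-→d9:-→d10:-→d11:-→d12:-→d13:-→d14:-→d15:-→d16:-→d17:-→d18:-→d19:-→d20:-→d21:-→d22:-→d23:-→d24:H6→d25:H7  best=H7
  add 214.0.0.0/7 -> H2 at depth 7
  add 207.24.215.240/28 -> H7 at depth 28
  - 210.163.221.0/25 clear@25
  - 214.0.0.0/7 clear@7
  - 207.24.215.254/32 clear@32
  - 207.24.215.240/28 clear@28
  ? 210.163.221.85  path d0:-→d1:-→d2:-→d3:-→d4:-→d5:-→d6:-→d7:-→d8:-→d9:-→d10:-→d11:-→d12:-→d13:-→d14:-→d15:-→d16:-→d17:-→d18:-→d19:-→d20:-→d21:-→d22:-→d23:-→d24:H6→d25:-  best=H6
  ? 210.163.221.2  path d0:-→d1:-→d2:-→d3:-→d4:-→d5:-→d6:-→d7:-→d8:-→d9:-→d10:-→d11:-→d12:-→d13:-→d14:-→d15:-→d16:-→d17:-→d18:-→d19:-→d20:-→d21:-→d22:-→d23:-→d24:H6→d25:-  best=H6
  add 215.68.38.163/32 -> H6 at depth 32
  add 0.0.0.0/0 -> H5 at depth 0
  ? 215.68.38.163  path d0:H5→d1:-→d2:-→d3:-→d4:-→d5:-→d6:-→d7:-→d8:-→d9:-→d10:-→d11:-→d12:-→d13:-→d14:-→d15:-→d16:-→d17:-→d18:-→d19:-→d20:-→d21:-→d22:-→d23:-→d24:-→d25:-→d26:-→d27:-→d28:-→d29:-→d30:-→d31:-→d32:H6  best=H6
  add 20.2.25.160/28 -> H5 at depth 28
  ? 215.68.38.163  path d0:H5→d1:-→d2:-→d3:-→d4:-→d5:-→d6:-→d7:-→d8:-→d9:-→d10:-→d11:-→d12:-→d13:-→d14:-→d15:-→d16:-→d17:-→d18:-→d19:-→d20:-→d21:-→d22:-→d23:-→d24:-→d25:-→d26:-→d27:-→d28:-→d29:-→d30:-→d31:-→d32:H6  best=H6
  add 215.68.0.0/18 -> H1 at depth 18

== LOOKUPS ==
["no-route","H7","H6","H6","H6","H6"]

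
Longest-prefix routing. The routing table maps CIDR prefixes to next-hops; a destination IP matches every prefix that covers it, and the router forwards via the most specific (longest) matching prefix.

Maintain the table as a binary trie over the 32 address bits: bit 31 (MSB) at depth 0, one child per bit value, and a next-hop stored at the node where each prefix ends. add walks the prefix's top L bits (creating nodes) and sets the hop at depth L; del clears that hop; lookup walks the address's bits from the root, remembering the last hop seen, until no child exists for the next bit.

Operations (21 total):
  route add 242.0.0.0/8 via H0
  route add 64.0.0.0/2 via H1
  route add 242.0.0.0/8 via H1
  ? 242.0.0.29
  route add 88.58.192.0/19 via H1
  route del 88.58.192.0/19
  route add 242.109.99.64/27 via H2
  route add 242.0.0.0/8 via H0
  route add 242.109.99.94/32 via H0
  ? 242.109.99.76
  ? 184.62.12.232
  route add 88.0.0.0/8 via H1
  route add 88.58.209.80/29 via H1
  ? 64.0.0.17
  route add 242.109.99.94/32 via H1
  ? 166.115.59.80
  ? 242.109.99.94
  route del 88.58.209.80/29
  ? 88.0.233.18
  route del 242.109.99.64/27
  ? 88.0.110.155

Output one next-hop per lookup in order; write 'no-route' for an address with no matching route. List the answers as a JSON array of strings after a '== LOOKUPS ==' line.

Process each operation:
  + 242.0.0.0/8 (H0) depth=8
  + 64.0.0.0/2 (H1) depth=2
  + 242.0.0.0/8 (H1) depth=8
  Q 242.0.0.29: descend 11110010 ; hops seen [H1] ; pick H1
  + 88.58.192.0/19 (H1) depth=19
  - 88.58.192.0/19 clear@19
  + 242.109.99.64/27 (H2) depth=27
  + 242.0.0.0/8 (H0) depth=8
  + 242.109.99.94/32 (H0) depth=32
  Q 242.109.99.76: descend 111100100110110101100011010 ; hops seen [H0,H2] ; pick H2
  Q 184.62.12.232: descend 1 ; hops seen [∅] ; pick no-route
  + 88.0.0.0/8 (H1) depth=8
  + 88.58.209.80/29 (H1) depth=29
  Q 64.0.0.17: descend 010 ; hops seen [H1] ; pick H1
  + 242.109.99.94/32 (H1) depth=32
  Q 166.115.59.80: descend 1 ; hops seen [∅] ; pick no-route
  Q 242.109.99.94: descend 11110010011011010110001101011110 ; hops seen [H0,H2,H1] ; pick H1
  - 88.58.209.80/29 clear@29
  Q 88.0.233.18: descend 0101100000 ; hops seen [H1,H1] ; pick H1
  - 242.109.99.64/27 clear@27
  Q 88.0.110.155: descend 0101100000 ; hops seen [H1,H1] ; pick H1

== LOOKUPS ==
["H1","H2","no-route","H1","no-route","H1","H1","H1"]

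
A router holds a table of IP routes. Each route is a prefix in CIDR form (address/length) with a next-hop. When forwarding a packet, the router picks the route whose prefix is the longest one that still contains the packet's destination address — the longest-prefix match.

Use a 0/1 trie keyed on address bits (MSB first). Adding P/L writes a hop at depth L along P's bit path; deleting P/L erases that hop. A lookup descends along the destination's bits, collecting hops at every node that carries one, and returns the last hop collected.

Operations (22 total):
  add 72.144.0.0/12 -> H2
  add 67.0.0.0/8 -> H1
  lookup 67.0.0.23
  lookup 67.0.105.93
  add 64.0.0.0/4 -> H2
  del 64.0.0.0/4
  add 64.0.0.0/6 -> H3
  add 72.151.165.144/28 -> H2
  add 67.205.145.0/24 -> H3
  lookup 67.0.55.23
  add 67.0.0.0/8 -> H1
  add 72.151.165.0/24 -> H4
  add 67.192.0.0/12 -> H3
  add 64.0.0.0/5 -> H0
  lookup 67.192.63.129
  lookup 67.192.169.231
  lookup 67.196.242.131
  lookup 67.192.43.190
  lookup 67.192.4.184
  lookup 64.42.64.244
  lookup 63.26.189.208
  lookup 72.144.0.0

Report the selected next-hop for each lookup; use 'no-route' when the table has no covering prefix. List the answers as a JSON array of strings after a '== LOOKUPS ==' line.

Process each operation:
  + 72.144.0.0/12 (H2) depth=12
  + 67.0.0.0/8 (H1) depth=8
  Q 67.0.0.23: descend 01000011 ; hops seen [H1] ; pick H1
  Q 67.0.105.93: descend 01000011 ; hops seen [H1] ; pick H1
  + 64.0.0.0/4 (H2) depth=4
  - 64.0.0.0/4 clear@4
  + 64.0.0.0/6 (H3) depth=6
  + 72.151.165.144/28 (H2) depth=28
  + 67.205.145.0/24 (H3) depth=24
  Q 67.0.55.23: descend 01000011 ; hops seen [H3,H1] ; pick H1
  + 67.0.0.0/8 (H1) depth=8
  + 72.151.165.0/24 (H4) depth=24
  + 67.192.0.0/12 (H3) depth=12
  + 64.0.0.0/5 (H0) depth=5
  Q 67.192.63.129: descend 010000111100 ; hops seen [H0,H3,H1,H3] ; pick H3
  Q 67.192.169.231: descend 010000111100 ; hops seen [H0,H3,H1,H3] ; pick H3
  Q 67.196.242.131: descend 010000111100 ; hops seen [H0,H3,H1,H3] ; pick H3
  Q 67.192.43.190: descend 010000111100 ; hops seen [H0,H3,H1,H3] ; pick H3
  Q 67.192.4.184: descend 010000111100 ; hops seen [H0,H3,H1,H3] ; pick H3
  Q 64.42.64.244: descend 010000 ; hops seen [H0,H3] ; pick H3
  Q 63.26.189.208: descend 0 ; hops seen [∅] ; pick no-route
  Q 72.144.0.0: descend 0100100010010 ; hops seen [H2] ; pick H2

== LOOKUPS ==
["H1","H1","H1","H3","H3","H3","H3","H3","H3","no-route","H2"]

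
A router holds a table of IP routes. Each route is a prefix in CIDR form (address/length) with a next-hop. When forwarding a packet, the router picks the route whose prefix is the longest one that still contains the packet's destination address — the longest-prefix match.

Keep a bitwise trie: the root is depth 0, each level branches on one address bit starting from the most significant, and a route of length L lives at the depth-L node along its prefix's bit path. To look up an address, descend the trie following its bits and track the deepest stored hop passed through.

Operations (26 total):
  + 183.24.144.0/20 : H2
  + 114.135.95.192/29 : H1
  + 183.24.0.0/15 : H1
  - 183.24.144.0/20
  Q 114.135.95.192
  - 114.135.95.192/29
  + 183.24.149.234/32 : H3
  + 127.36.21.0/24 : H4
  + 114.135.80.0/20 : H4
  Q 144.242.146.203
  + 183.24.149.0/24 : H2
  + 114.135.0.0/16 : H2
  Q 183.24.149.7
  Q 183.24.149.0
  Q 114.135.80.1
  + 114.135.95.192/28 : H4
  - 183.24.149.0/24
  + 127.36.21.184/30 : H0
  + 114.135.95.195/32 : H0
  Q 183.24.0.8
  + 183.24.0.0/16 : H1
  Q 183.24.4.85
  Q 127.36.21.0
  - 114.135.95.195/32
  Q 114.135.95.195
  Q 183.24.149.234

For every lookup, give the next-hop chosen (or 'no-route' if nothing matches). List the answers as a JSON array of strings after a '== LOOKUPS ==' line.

Trace:
  add 183.24.144.0/20 -> H2 at depth 20
  add 114.135.95.192/29 -> H1 at depth 29
  add 183.24.0.0/15 -> H1 at depth 15
  - 183.24.144.0/20 clear@20
  Q 114.135.95.192: descend 01110010100001110101111111000 ; hops seen [H1] ; pick H1
  - 114.135.95.192/29 clear@29
  add 183.24.149.234/32 -> H3 at depth 32
  add 127.36.21.0/24 -> H4 at depth 24
  add 114.135.80.0/20 -> H4 at depth 20
  Q 144.242.146.203: descend 10 ; hops seen [∅] ; pick no-route
  add 183.24.149.0/24 -> H2 at depth 24
  add 114.135.0.0/16 -> H2 at depth 16
  Q 183.24.149.7: descend 101101110001100010010101 ; hops seen [H1,H2] ; pick H2
  Q 183.24.149.0: descend 101101110001100010010101 ; hops seen [H1,H2] ; pick H2
  Q 114.135.80.1: descend 01110010100001110101 ; hops seen [H2,H4] ; pick H4
  add 114.135.95.192/28 -> H4 at depth 28
  - 183.24.149.0/24 clear@24
  add 127.36.21.184/30 -> H0 at depth 30
  add 114.135.95.195/32 -> H0 at depth 32
  Q 183.24.0.8: descend 1011011100011000 ; hops seen [H1] ; pick H1
  add 183.24.0.0/16 -> H1 at depth 16
  Q 183.24.4.85: descend 1011011100011000 ; hops seen [H1,H1] ; pick H1
  Q 127.36.21.0: descend 011111110010010000010101 ; hops seen [H4] ; pick H4
  - 114.135.95.195/32 clear@32
  Q 114.135.95.195: descend 01110010100001110101111111000011 ; hops seen [H2,H4,H4] ; pick H4
  Q 183.24.149.234: descend 10110111000110001001010111101010 ; hops seen [H1,H1,H3] ; pick H3

== LOOKUPS ==
["H1","no-route","H2","H2","H4","H1","H1","H4","H4","H3"]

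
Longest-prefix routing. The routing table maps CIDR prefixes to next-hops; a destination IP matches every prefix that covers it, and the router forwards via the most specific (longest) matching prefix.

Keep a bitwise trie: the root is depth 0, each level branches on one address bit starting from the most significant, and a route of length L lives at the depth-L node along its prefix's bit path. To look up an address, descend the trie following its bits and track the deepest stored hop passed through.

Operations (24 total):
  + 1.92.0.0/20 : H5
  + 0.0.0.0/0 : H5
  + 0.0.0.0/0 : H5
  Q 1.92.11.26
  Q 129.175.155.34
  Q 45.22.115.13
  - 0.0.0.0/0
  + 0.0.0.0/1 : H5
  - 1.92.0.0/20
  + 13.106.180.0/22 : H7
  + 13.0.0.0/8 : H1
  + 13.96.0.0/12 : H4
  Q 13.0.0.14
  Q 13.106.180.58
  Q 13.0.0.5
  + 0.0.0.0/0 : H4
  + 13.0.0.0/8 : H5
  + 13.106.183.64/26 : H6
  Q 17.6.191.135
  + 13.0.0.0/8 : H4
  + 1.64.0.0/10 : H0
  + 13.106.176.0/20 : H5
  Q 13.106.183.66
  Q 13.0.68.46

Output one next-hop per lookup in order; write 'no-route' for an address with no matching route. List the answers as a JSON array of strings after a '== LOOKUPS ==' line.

Apply in order:
  + 1.92.0.0/20 (H5) depth=20
  + 0.0.0.0/0 (H5) depth=0
  + 0.0.0.0/0 (H5) depth=0
  Q 1.92.11.26: descend 00000001010111000000 ; hops seen [H5,H5] ; pick H5
  Q 129.175.155.34: descend ε ; hops seen [H5] ; pick H5
  Q 45.22.115.13: descend 00 ; hops seen [H5] ; pick H5
  del 0.0.0.0/0 (clear depth 0)
  + 0.0.0.0/1 (H5) depth=1
  del 1.92.0.0/20 (clear depth 20)
  + 13.106.180.0/22 (H7) depth=22
  + 13.0.0.0/8 (H1) depth=8
  + 13.96.0.0/12 (H4) depth=12
  Q 13.0.0.14: descend 000011010 ; hops seen [H5,H1] ; pick H1
  Q 13.106.180.58: descend 0000110101101010101101 ; hops seen [H5,H1,H4,H7] ; pick H7
  Q 13.0.0.5: descend 000011010 ; hops seen [H5,H1] ; pick H1
  + 0.0.0.0/0 (H4) depth=0
  + 13.0.0.0/8 (H5) depth=8
  + 13.106.183.64/26 (H6) depth=26
  Q 17.6.191.135: descend 000 ; hops seen [H4,H5] ; pick H5
  + 13.0.0.0/8 (H4) depth=8
  + 1.64.0.0/10 (H0) depth=10
  + 13.106.176.0/20 (H5) depth=20
  Q 13.106.183.66: descend 00001101011010101011011101 ; hops seen [H4,H5,H4,H4,H5,H7,H6] ; pick H6
  Q 13.0.68.46: descend 000011010 ; hops seen [H4,H5,H4] ; pick H4

== LOOKUPS ==
["H5","H5","H5","H1","H7","H1","H5","H6","H4"]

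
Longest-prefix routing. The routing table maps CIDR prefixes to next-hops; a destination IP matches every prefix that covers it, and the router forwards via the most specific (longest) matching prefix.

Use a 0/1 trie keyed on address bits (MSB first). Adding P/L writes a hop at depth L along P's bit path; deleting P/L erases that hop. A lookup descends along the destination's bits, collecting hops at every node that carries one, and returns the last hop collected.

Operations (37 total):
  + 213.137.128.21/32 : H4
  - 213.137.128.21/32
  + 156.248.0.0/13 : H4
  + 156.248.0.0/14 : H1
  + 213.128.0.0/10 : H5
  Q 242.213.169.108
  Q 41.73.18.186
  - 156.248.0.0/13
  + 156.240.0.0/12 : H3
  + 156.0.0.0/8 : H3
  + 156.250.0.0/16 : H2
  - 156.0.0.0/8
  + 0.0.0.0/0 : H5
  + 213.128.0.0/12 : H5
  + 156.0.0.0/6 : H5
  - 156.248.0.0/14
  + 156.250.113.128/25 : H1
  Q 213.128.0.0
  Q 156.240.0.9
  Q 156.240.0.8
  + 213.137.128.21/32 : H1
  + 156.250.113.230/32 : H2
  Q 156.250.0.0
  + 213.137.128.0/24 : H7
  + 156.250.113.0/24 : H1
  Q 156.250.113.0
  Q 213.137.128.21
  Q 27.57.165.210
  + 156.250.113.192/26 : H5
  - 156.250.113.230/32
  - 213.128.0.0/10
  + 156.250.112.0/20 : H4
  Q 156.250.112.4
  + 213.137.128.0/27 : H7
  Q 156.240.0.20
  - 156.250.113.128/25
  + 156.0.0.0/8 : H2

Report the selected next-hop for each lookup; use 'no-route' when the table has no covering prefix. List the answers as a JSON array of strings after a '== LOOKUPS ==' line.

Apply in order:
  + 213.137.128.21/32 (H4) depth=32
  - 213.137.128.21/32 clear@32
  + 156.248.0.0/13 (H4) depth=13
  + 156.248.0.0/14 (H1) depth=14
  + 213.128.0.0/10 (H5) depth=10
  ? 242.213.169.108  path d0:-→d1:-→d2:-  best=no-route
  ? 41.73.18.186  path d0:-  best=no-route
  - 156.248.0.0/13 clear@13
  + 156.240.0.0/12 (H3) depth=12
  + 156.0.0.0/8 (H3) depth=8
  + 156.250.0.0/16 (H2) depth=16
  - 156.0.0.0/8 clear@8
  + 0.0.0.0/0 (H5) depth=0
  + 213.128.0.0/12 (H5) depth=12
  + 156.0.0.0/6 (H5) depth=6
  - 156.248.0.0/14 clear@14
  + 156.250.113.128/25 (H1) depth=25
  ? 213.128.0.0  path d0:H5→d1:-→d2:-→d3:-→d4:-→d5:-→d6:-→d7:-→d8:-→d9:-→d10:H5→d11:-→d12:H5  best=H5
  ? 156.240.0.9  path d0:H5→d1:-→d2:-→d3:-→d4:-→d5:-→d6:H5→d7:-→d8:-→d9:-→d10:-→d11:-→d12:H3  best=H3
  ? 156.240.0.8  path d0:H5→d1:-→d2:-→d3:-→d4:-→d5:-→d6:H5→d7:-→d8:-→d9:-→d10:-→d11:-→d12:H3  best=H3
  + 213.137.128.21/32 (H1) depth=32
  + 156.250.113.230/32 (H2) depth=32
  ? 156.250.0.0  path d0:H5→d1:-→d2:-→d3:-→d4:-→d5:-→d6:H5→d7:-→d8:-→d9:-→d10:-→d11:-→d12:H3→d13:-→d14:-→d15:-→d16:H2→d17:-  best=H2
  + 213.137.128.0/24 (H7) depth=24
  + 156.250.113.0/24 (H1) depth=24
  ? 156.250.113.0  path d0:H5→d1:-→d2:-→d3:-→d4:-→d5:-→d6:H5→d7:-→d8:-→d9:-→d10:-→d11:-→d12:H3→d13:-→d14:-→d15:-→d16:H2→d17:-→d18:-→d19:-→d20:-→d21:-→d22:-→d23:-→d24:H1  best=H1
  ? 213.137.128.21  path d0:H5→d1:-→d2:-→d3:-→d4:-→d5:-→d6:-→d7:-→d8:-→d9:-→d10:H5→d11:-→d12:H5→d13:-→d14:-→d15:-→d16:-→d17:-→d18:-→d19:-→d20:-→d21:-→d22:-→d23:-→d24:H7→d25:-→d26:-→d27:-→d28:-→d29:-→d30:-→d31:-→d32:H1  best=H1
  ? 27.57.165.210  path d0:H5  best=H5
  + 156.250.113.192/26 (H5) depth=26
  - 156.250.113.230/32 clear@32
  - 213.128.0.0/10 clear@10
  + 156.250.112.0/20 (H4) depth=20
  ? 156.250.112.4  path d0:H5→d1:-→d2:-→d3:-→d4:-→d5:-→d6:H5→d7:-→d8:-→d9:-→d10:-→d11:-→d12:H3→d13:-→d14:-→d15:-→d16:H2→d17:-→d18:-→d19:-→d20:H4→d21:-→d22:-→d23:-  best=H4
  + 213.137.128.0/27 (H7) depth=27
  ? 156.240.0.20  path d0:H5→d1:-→d2:-→d3:-→d4:-→d5:-→d6:H5→d7:-→d8:-→d9:-→d10:-→d11:-→d12:H3  best=H3
  - 156.250.113.128/25 clear@25
  + 156.0.0.0/8 (H2) depth=8

== LOOKUPS ==
["no-route","no-route","H5","H3","H3","H2","H1","H1","H5","H4","H3"]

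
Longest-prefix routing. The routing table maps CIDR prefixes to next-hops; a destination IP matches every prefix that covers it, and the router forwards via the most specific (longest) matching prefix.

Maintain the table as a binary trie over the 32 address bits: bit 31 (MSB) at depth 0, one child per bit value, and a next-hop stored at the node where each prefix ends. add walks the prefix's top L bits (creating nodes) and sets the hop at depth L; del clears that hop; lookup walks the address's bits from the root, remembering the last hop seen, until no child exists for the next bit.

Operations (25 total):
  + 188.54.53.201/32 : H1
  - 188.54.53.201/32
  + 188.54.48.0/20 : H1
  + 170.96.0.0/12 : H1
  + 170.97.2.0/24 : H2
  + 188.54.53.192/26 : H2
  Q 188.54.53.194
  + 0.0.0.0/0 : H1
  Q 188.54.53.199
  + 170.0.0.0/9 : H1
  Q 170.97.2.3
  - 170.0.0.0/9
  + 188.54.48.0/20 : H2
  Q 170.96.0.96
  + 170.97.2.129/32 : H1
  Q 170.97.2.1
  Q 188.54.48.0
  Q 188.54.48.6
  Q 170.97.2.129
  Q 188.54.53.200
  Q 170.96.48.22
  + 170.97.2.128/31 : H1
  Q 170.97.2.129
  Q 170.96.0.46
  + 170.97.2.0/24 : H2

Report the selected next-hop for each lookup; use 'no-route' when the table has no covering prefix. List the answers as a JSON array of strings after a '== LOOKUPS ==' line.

Apply in order:
  add 188.54.53.201/32 -> H1 at depth 32
  del 188.54.53.201/32 (clear depth 32)
  add 188.54.48.0/20 -> H1 at depth 20
  add 170.96.0.0/12 -> H1 at depth 12
  add 170.97.2.0/24 -> H2 at depth 24
  add 188.54.53.192/26 -> H2 at depth 26
  Q 188.54.53.194: descend 1011110000110110001101011100 ; hops seen [H1,H2] ; pick H2
  add 0.0.0.0/0 -> H1 at depth 0
  Q 188.54.53.199: descend 1011110000110110001101011100 ; hops seen [H1,H1,H2] ; pick H2
  add 170.0.0.0/9 -> H1 at depth 9
  Q 170.97.2.3: descend 101010100110000100000010 ; hops seen [H1,H1,H1,H2] ; pick H2
  del 170.0.0.0/9 (clear depth 9)
  add 188.54.48.0/20 -> H2 at depth 20
  Q 170.96.0.96: descend 101010100110000 ; hops seen [H1,H1] ; pick H1
  add 170.97.2.129/32 -> H1 at depth 32
  Q 170.97.2.1: descend 101010100110000100000010 ; hops seen [H1,H1,H2] ; pick H2
  Q 188.54.48.0: descend 101111000011011000110 ; hops seen [H1,H2] ; pick H2
  Q 188.54.48.6: descend 101111000011011000110 ; hops seen [H1,H2] ; pick H2
  Q 170.97.2.129: descend 10101010011000010000001010000001 ; hops seen [H1,H1,H2,H1] ; pick H1
  Q 188.54.53.200: descend 1011110000110110001101011100100 ; hops seen [H1,H2,H2] ; pick H2
  Q 170.96.48.22: descend 101010100110000 ; hops seen [H1,H1] ; pick H1
  add 170.97.2.128/31 -> H1 at depth 31
  Q 170.97.2.129: descend 10101010011000010000001010000001 ; hops seen [H1,H1,H2,H1,H1] ; pick H1
  Q 170.96.0.46: descend 101010100110000 ; hops seen [H1,H1] ; pick H1
  add 170.97.2.0/24 -> H2 at depth 24

== LOOKUPS ==
["H2","H2","H2","H1","H2","H2","H2","H1","H2","H1","H1","H1"]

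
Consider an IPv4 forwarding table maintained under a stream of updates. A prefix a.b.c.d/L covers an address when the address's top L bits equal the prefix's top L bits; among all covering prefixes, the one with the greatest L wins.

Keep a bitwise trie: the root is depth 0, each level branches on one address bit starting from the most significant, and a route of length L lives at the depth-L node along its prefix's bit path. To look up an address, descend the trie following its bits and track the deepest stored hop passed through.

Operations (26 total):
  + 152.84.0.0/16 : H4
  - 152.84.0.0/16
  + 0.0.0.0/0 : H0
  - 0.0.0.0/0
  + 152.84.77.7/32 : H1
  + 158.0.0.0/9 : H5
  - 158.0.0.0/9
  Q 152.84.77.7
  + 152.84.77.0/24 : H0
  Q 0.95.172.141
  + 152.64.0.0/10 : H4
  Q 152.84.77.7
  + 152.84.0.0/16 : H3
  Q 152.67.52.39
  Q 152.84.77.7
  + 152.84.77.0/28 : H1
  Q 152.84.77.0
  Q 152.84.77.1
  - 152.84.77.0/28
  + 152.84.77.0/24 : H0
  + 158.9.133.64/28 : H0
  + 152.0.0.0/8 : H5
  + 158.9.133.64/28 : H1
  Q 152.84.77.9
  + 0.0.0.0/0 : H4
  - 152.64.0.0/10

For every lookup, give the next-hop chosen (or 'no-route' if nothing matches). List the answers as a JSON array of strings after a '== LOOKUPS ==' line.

Apply in order:
  + 152.84.0.0/16 (H4) depth=16
  - 152.84.0.0/16 clear@16
  + 0.0.0.0/0 (H0) depth=0
  - 0.0.0.0/0 clear@0
  + 152.84.77.7/32 (H1) depth=32
  + 158.0.0.0/9 (H5) depth=9
  - 158.0.0.0/9 clear@9
  lookup 152.84.77.7: bits 10011000010101000100110100000111 walk d0:-→d1:-→d2:-→d3:-→d4:-→d5:-→d6:-→d7:-→d8:-→d9:-→d10:-→d11:-→d12:-→d13:-→d14:-→d15:-→d16:-→d17:-→d18:-→d19:-→d20:-→d21:-→d22:-→d23:-→d24:-→d25:-→d26:-→d27:-→d28:-→d29:-→d30:-→d31:-→d32:H1 -> H1
  + 152.84.77.0/24 (H0) depth=24
  lookup 0.95.172.141: bits ε walk d0:- -> no-route
  + 152.64.0.0/10 (H4) depth=10
  lookup 152.84.77.7: bits 10011000010101000100110100000111 walk d0:-→d1:-→d2:-→d3:-→d4:-→d5:-→d6:-→d7:-→d8:-→d9:-→d10:H4→d11:-→d12:-→d13:-→d14:-→d15:-→d16:-→d17:-→d18:-→d19:-→d20:-→d21:-→d22:-→d23:-→d24:H0→d25:-→d26:-→d27:-→d28:-→d29:-→d30:-→d31:-→d32:H1 -> H1
  + 152.84.0.0/16 (H3) depth=16
  lookup 152.67.52.39: bits 10011000010 walk d0:-→d1:-→d2:-→d3:-→d4:-→d5:-→d6:-→d7:-→d8:-→d9:-→d10:H4→d11:- -> H4
  lookup 152.84.77.7: bits 10011000010101000100110100000111 walk d0:-→d1:-→d2:-→d3:-→d4:-→d5:-→d6:-→d7:-→d8:-→d9:-→d10:H4→d11:-→d12:-→d13:-→d14:-→d15:-→d16:H3→d17:-→d18:-→d19:-→d20:-→d21:-→d22:-→d23:-→d24:H0→d25:-→d26:-→d27:-→d28:-→d29:-→d30:-→d31:-→d32:H1 -> H1
  + 152.84.77.0/28 (H1) depth=28
  lookup 152.84.77.0: bits 10011000010101000100110100000 walk d0:-→d1:-→d2:-→d3:-→d4:-→d5:-→d6:-→d7:-→d8:-→d9:-→d10:H4→d11:-→d12:-→d13:-→d14:-→d15:-→d16:H3→d17:-→d18:-→d19:-→d20:-→d21:-→d22:-→d23:-→d24:H0→d25:-→d26:-→d27:-→d28:H1→d29:- -> H1
  lookup 152.84.77.1: bits 10011000010101000100110100000 walk d0:-→d1:-→d2:-→d3:-→d4:-→d5:-→d6:-→d7:-→d8:-→d9:-→d10:H4→d11:-→d12:-→d13:-→d14:-→d15:-→d16:H3→d17:-→d18:-→d19:-→d20:-→d21:-→d22:-→d23:-→d24:H0→d25:-→d26:-→d27:-→d28:H1→d29:- -> H1
  - 152.84.77.0/28 clear@28
  + 152.84.77.0/24 (H0) depth=24
  + 158.9.133.64/28 (H0) depth=28
  + 152.0.0.0/8 (H5) depth=8
  + 158.9.133.64/28 (H1) depth=28
  lookup 152.84.77.9: bits 1001100001010100010011010000 walk d0:-→d1:-→d2:-→d3:-→d4:-→d5:-→d6:-→d7:-→d8:H5→d9:-→d10:H4→d11:-→d12:-→d13:-→d14:-→d15:-→d16:H3→d17:-→d18:-→d19:-→d20:-→d21:-→d22:-→d23:-→d24:H0→d25:-→d26:-→d27:-→d28:- -> H0
  + 0.0.0.0/0 (H4) depth=0
  - 152.64.0.0/10 clear@10

== LOOKUPS ==
["H1","no-route","H1","H4","H1","H1","H1","H0"]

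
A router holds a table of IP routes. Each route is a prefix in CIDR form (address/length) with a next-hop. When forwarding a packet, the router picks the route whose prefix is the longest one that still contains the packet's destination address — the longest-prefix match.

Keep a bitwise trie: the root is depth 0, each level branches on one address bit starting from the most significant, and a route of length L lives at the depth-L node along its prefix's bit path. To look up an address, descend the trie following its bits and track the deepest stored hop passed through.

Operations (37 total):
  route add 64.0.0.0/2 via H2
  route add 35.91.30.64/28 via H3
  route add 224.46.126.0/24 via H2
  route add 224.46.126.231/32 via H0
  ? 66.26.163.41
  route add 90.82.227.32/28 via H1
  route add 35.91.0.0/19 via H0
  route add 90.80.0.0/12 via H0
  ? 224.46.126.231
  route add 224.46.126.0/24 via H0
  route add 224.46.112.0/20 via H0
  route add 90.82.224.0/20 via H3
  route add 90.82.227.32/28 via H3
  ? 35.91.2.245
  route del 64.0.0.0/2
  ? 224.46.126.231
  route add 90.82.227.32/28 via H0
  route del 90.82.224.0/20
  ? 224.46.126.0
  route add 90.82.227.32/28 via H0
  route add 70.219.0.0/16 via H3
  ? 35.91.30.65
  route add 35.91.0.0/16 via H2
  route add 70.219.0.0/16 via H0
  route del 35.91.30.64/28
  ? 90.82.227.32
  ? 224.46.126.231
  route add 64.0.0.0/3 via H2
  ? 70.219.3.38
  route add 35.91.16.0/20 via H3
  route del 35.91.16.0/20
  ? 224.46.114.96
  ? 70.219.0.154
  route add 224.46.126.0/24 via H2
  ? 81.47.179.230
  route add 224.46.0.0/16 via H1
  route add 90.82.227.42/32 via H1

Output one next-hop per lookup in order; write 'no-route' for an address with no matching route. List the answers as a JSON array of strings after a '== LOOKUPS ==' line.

Process each operation:
  + 64.0.0.0/2 (H2) depth=2
  + 35.91.30.64/28 (H3) depth=28
  + 224.46.126.0/24 (H2) depth=24
  + 224.46.126.231/32 (H0) depth=32
  Q 66.26.163.41: descend 01 ; hops seen [H2] ; pick H2
  + 90.82.227.32/28 (H1) depth=28
  + 35.91.0.0/19 (H0) depth=19
  + 90.80.0.0/12 (H0) depth=12
  Q 224.46.126.231: descend 11100000001011100111111011100111 ; hops seen [H2,H0] ; pick H0
  + 224.46.126.0/24 (H0) depth=24
  + 224.46.112.0/20 (H0) depth=20
  + 90.82.224.0/20 (H3) depth=20
  + 90.82.227.32/28 (H3) depth=28
  Q 35.91.2.245: descend 0010001101011011000 ; hops seen [H0] ; pick H0
  del 64.0.0.0/2 (clear depth 2)
  Q 224.46.126.231: descend 11100000001011100111111011100111 ; hops seen [H0,H0,H0] ; pick H0
  + 90.82.227.32/28 (H0) depth=28
  del 90.82.224.0/20 (clear depth 20)
  Q 224.46.126.0: descend 111000000010111001111110 ; hops seen [H0,H0] ; pick H0
  + 90.82.227.32/28 (H0) depth=28
  + 70.219.0.0/16 (H3) depth=16
  Q 35.91.30.65: descend 0010001101011011000111100100 ; hops seen [H0,H3] ; pick H3
  + 35.91.0.0/16 (H2) depth=16
  + 70.219.0.0/16 (H0) depth=16
  del 35.91.30.64/28 (clear depth 28)
  Q 90.82.227.32: descend 0101101001010010111000110010 ; hops seen [H0,H0] ; pick H0
  Q 224.46.126.231: descend 11100000001011100111111011100111 ; hops seen [H0,H0,H0] ; pick H0
  + 64.0.0.0/3 (H2) depth=3
  Q 70.219.3.38: descend 0100011011011011 ; hops seen [H2,H0] ; pick H0
  + 35.91.16.0/20 (H3) depth=20
  del 35.91.16.0/20 (clear depth 20)
  Q 224.46.114.96: descend 11100000001011100111 ; hops seen [H0] ; pick H0
  Q 70.219.0.154: descend 0100011011011011 ; hops seen [H2,H0] ; pick H0
  + 224.46.126.0/24 (H2) depth=24
  Q 81.47.179.230: descend 0101 ; hops seen [H2] ; pick H2
  + 224.46.0.0/16 (H1) depth=16
  + 90.82.227.42/32 (H1) depth=32

== LOOKUPS ==
["H2","H0","H0","H0","H0","H3","H0","H0","H0","H0","H0","H2"]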